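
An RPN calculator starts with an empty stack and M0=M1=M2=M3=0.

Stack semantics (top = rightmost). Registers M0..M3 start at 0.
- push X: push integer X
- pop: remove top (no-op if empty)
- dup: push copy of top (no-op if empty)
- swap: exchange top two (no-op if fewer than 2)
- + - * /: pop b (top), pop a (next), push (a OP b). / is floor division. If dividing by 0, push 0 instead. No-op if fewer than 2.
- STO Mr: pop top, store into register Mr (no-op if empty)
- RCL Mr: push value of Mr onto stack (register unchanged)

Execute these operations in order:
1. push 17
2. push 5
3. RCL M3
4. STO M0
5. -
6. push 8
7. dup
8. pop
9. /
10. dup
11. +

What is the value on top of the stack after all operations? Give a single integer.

After op 1 (push 17): stack=[17] mem=[0,0,0,0]
After op 2 (push 5): stack=[17,5] mem=[0,0,0,0]
After op 3 (RCL M3): stack=[17,5,0] mem=[0,0,0,0]
After op 4 (STO M0): stack=[17,5] mem=[0,0,0,0]
After op 5 (-): stack=[12] mem=[0,0,0,0]
After op 6 (push 8): stack=[12,8] mem=[0,0,0,0]
After op 7 (dup): stack=[12,8,8] mem=[0,0,0,0]
After op 8 (pop): stack=[12,8] mem=[0,0,0,0]
After op 9 (/): stack=[1] mem=[0,0,0,0]
After op 10 (dup): stack=[1,1] mem=[0,0,0,0]
After op 11 (+): stack=[2] mem=[0,0,0,0]

Answer: 2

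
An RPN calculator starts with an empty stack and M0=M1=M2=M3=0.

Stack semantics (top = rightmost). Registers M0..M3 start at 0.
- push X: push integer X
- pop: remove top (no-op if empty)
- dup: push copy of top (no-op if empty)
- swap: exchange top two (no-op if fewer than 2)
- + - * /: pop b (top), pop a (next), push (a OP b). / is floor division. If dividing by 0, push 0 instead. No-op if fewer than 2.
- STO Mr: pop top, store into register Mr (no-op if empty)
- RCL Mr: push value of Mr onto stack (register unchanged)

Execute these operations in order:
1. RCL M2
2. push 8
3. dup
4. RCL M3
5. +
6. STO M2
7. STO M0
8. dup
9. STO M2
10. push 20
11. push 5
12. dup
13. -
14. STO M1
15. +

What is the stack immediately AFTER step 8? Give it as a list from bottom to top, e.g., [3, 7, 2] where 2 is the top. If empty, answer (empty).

After op 1 (RCL M2): stack=[0] mem=[0,0,0,0]
After op 2 (push 8): stack=[0,8] mem=[0,0,0,0]
After op 3 (dup): stack=[0,8,8] mem=[0,0,0,0]
After op 4 (RCL M3): stack=[0,8,8,0] mem=[0,0,0,0]
After op 5 (+): stack=[0,8,8] mem=[0,0,0,0]
After op 6 (STO M2): stack=[0,8] mem=[0,0,8,0]
After op 7 (STO M0): stack=[0] mem=[8,0,8,0]
After op 8 (dup): stack=[0,0] mem=[8,0,8,0]

[0, 0]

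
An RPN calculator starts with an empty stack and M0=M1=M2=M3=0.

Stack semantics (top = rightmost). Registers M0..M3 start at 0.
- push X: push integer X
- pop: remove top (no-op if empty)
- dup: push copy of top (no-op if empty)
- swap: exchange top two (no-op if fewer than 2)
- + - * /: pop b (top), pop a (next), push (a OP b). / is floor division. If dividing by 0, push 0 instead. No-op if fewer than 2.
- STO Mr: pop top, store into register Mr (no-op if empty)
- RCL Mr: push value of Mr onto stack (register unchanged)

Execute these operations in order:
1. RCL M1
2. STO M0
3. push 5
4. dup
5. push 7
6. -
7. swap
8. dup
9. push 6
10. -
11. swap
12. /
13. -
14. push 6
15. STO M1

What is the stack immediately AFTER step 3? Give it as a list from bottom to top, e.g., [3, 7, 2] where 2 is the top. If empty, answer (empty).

After op 1 (RCL M1): stack=[0] mem=[0,0,0,0]
After op 2 (STO M0): stack=[empty] mem=[0,0,0,0]
After op 3 (push 5): stack=[5] mem=[0,0,0,0]

[5]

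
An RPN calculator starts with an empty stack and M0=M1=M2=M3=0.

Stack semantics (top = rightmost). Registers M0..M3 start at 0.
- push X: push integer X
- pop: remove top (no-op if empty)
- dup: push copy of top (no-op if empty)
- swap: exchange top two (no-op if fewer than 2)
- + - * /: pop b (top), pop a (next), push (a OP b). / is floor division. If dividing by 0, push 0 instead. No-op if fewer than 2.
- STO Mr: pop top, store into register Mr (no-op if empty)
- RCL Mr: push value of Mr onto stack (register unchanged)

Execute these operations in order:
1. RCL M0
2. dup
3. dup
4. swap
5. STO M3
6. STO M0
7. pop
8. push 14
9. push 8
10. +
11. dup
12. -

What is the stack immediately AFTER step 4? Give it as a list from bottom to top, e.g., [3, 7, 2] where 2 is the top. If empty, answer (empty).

After op 1 (RCL M0): stack=[0] mem=[0,0,0,0]
After op 2 (dup): stack=[0,0] mem=[0,0,0,0]
After op 3 (dup): stack=[0,0,0] mem=[0,0,0,0]
After op 4 (swap): stack=[0,0,0] mem=[0,0,0,0]

[0, 0, 0]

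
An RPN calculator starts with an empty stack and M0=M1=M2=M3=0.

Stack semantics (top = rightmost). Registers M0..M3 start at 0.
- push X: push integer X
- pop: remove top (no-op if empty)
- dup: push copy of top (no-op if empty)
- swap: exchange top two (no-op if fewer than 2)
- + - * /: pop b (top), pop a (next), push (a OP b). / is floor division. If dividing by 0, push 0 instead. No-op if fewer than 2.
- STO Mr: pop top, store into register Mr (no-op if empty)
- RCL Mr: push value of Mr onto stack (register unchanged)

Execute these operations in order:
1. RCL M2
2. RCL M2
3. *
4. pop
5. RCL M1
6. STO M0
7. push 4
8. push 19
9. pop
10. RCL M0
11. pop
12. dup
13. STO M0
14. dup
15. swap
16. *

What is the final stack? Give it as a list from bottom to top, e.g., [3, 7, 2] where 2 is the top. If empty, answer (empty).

After op 1 (RCL M2): stack=[0] mem=[0,0,0,0]
After op 2 (RCL M2): stack=[0,0] mem=[0,0,0,0]
After op 3 (*): stack=[0] mem=[0,0,0,0]
After op 4 (pop): stack=[empty] mem=[0,0,0,0]
After op 5 (RCL M1): stack=[0] mem=[0,0,0,0]
After op 6 (STO M0): stack=[empty] mem=[0,0,0,0]
After op 7 (push 4): stack=[4] mem=[0,0,0,0]
After op 8 (push 19): stack=[4,19] mem=[0,0,0,0]
After op 9 (pop): stack=[4] mem=[0,0,0,0]
After op 10 (RCL M0): stack=[4,0] mem=[0,0,0,0]
After op 11 (pop): stack=[4] mem=[0,0,0,0]
After op 12 (dup): stack=[4,4] mem=[0,0,0,0]
After op 13 (STO M0): stack=[4] mem=[4,0,0,0]
After op 14 (dup): stack=[4,4] mem=[4,0,0,0]
After op 15 (swap): stack=[4,4] mem=[4,0,0,0]
After op 16 (*): stack=[16] mem=[4,0,0,0]

Answer: [16]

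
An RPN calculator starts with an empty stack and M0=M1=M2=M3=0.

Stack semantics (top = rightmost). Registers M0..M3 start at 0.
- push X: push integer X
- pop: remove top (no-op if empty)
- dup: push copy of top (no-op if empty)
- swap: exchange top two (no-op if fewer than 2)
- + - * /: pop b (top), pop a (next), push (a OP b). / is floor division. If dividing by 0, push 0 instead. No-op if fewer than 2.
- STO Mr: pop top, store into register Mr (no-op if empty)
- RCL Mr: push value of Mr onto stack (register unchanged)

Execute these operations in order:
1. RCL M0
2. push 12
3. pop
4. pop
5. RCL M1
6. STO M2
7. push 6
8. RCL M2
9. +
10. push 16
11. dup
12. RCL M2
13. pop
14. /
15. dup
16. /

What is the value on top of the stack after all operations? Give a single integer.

Answer: 1

Derivation:
After op 1 (RCL M0): stack=[0] mem=[0,0,0,0]
After op 2 (push 12): stack=[0,12] mem=[0,0,0,0]
After op 3 (pop): stack=[0] mem=[0,0,0,0]
After op 4 (pop): stack=[empty] mem=[0,0,0,0]
After op 5 (RCL M1): stack=[0] mem=[0,0,0,0]
After op 6 (STO M2): stack=[empty] mem=[0,0,0,0]
After op 7 (push 6): stack=[6] mem=[0,0,0,0]
After op 8 (RCL M2): stack=[6,0] mem=[0,0,0,0]
After op 9 (+): stack=[6] mem=[0,0,0,0]
After op 10 (push 16): stack=[6,16] mem=[0,0,0,0]
After op 11 (dup): stack=[6,16,16] mem=[0,0,0,0]
After op 12 (RCL M2): stack=[6,16,16,0] mem=[0,0,0,0]
After op 13 (pop): stack=[6,16,16] mem=[0,0,0,0]
After op 14 (/): stack=[6,1] mem=[0,0,0,0]
After op 15 (dup): stack=[6,1,1] mem=[0,0,0,0]
After op 16 (/): stack=[6,1] mem=[0,0,0,0]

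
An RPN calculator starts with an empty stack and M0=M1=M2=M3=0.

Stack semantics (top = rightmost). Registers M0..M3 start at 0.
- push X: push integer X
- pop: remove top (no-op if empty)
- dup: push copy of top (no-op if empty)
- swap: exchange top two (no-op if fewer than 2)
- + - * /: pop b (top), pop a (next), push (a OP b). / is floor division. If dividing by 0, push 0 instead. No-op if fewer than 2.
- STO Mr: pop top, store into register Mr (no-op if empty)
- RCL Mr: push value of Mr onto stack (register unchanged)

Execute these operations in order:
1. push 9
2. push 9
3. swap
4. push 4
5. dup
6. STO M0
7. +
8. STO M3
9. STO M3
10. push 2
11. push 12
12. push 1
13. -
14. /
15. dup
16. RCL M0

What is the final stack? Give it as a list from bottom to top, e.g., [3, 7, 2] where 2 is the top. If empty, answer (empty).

Answer: [0, 0, 4]

Derivation:
After op 1 (push 9): stack=[9] mem=[0,0,0,0]
After op 2 (push 9): stack=[9,9] mem=[0,0,0,0]
After op 3 (swap): stack=[9,9] mem=[0,0,0,0]
After op 4 (push 4): stack=[9,9,4] mem=[0,0,0,0]
After op 5 (dup): stack=[9,9,4,4] mem=[0,0,0,0]
After op 6 (STO M0): stack=[9,9,4] mem=[4,0,0,0]
After op 7 (+): stack=[9,13] mem=[4,0,0,0]
After op 8 (STO M3): stack=[9] mem=[4,0,0,13]
After op 9 (STO M3): stack=[empty] mem=[4,0,0,9]
After op 10 (push 2): stack=[2] mem=[4,0,0,9]
After op 11 (push 12): stack=[2,12] mem=[4,0,0,9]
After op 12 (push 1): stack=[2,12,1] mem=[4,0,0,9]
After op 13 (-): stack=[2,11] mem=[4,0,0,9]
After op 14 (/): stack=[0] mem=[4,0,0,9]
After op 15 (dup): stack=[0,0] mem=[4,0,0,9]
After op 16 (RCL M0): stack=[0,0,4] mem=[4,0,0,9]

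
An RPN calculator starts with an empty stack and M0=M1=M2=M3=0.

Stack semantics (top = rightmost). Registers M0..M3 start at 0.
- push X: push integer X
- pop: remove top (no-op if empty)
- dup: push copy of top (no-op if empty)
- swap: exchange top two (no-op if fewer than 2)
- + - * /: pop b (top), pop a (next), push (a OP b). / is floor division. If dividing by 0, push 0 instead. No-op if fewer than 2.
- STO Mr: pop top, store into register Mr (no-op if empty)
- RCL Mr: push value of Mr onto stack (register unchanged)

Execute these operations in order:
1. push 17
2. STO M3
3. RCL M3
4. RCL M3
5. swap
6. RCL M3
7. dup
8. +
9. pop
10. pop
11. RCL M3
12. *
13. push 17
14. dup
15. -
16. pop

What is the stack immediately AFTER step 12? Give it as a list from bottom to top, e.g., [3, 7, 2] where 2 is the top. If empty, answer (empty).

After op 1 (push 17): stack=[17] mem=[0,0,0,0]
After op 2 (STO M3): stack=[empty] mem=[0,0,0,17]
After op 3 (RCL M3): stack=[17] mem=[0,0,0,17]
After op 4 (RCL M3): stack=[17,17] mem=[0,0,0,17]
After op 5 (swap): stack=[17,17] mem=[0,0,0,17]
After op 6 (RCL M3): stack=[17,17,17] mem=[0,0,0,17]
After op 7 (dup): stack=[17,17,17,17] mem=[0,0,0,17]
After op 8 (+): stack=[17,17,34] mem=[0,0,0,17]
After op 9 (pop): stack=[17,17] mem=[0,0,0,17]
After op 10 (pop): stack=[17] mem=[0,0,0,17]
After op 11 (RCL M3): stack=[17,17] mem=[0,0,0,17]
After op 12 (*): stack=[289] mem=[0,0,0,17]

[289]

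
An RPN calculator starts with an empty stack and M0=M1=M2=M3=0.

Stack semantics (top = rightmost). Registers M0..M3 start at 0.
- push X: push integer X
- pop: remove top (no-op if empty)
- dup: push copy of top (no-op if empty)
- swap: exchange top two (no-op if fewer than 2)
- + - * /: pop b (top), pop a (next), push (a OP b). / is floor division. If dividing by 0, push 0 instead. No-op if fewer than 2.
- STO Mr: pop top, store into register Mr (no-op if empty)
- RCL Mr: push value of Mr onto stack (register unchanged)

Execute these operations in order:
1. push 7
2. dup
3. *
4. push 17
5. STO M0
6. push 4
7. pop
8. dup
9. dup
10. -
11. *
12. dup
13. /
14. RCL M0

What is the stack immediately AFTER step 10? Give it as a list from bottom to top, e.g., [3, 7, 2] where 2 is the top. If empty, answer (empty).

After op 1 (push 7): stack=[7] mem=[0,0,0,0]
After op 2 (dup): stack=[7,7] mem=[0,0,0,0]
After op 3 (*): stack=[49] mem=[0,0,0,0]
After op 4 (push 17): stack=[49,17] mem=[0,0,0,0]
After op 5 (STO M0): stack=[49] mem=[17,0,0,0]
After op 6 (push 4): stack=[49,4] mem=[17,0,0,0]
After op 7 (pop): stack=[49] mem=[17,0,0,0]
After op 8 (dup): stack=[49,49] mem=[17,0,0,0]
After op 9 (dup): stack=[49,49,49] mem=[17,0,0,0]
After op 10 (-): stack=[49,0] mem=[17,0,0,0]

[49, 0]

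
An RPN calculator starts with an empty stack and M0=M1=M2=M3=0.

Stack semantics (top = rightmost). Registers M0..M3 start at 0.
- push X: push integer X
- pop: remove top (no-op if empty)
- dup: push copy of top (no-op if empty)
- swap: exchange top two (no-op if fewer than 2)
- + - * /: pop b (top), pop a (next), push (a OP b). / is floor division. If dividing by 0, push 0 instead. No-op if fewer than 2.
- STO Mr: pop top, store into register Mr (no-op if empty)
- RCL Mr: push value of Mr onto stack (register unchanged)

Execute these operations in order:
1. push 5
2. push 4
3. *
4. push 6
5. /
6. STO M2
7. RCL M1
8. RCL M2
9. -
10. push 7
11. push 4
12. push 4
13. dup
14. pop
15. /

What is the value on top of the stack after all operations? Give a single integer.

After op 1 (push 5): stack=[5] mem=[0,0,0,0]
After op 2 (push 4): stack=[5,4] mem=[0,0,0,0]
After op 3 (*): stack=[20] mem=[0,0,0,0]
After op 4 (push 6): stack=[20,6] mem=[0,0,0,0]
After op 5 (/): stack=[3] mem=[0,0,0,0]
After op 6 (STO M2): stack=[empty] mem=[0,0,3,0]
After op 7 (RCL M1): stack=[0] mem=[0,0,3,0]
After op 8 (RCL M2): stack=[0,3] mem=[0,0,3,0]
After op 9 (-): stack=[-3] mem=[0,0,3,0]
After op 10 (push 7): stack=[-3,7] mem=[0,0,3,0]
After op 11 (push 4): stack=[-3,7,4] mem=[0,0,3,0]
After op 12 (push 4): stack=[-3,7,4,4] mem=[0,0,3,0]
After op 13 (dup): stack=[-3,7,4,4,4] mem=[0,0,3,0]
After op 14 (pop): stack=[-3,7,4,4] mem=[0,0,3,0]
After op 15 (/): stack=[-3,7,1] mem=[0,0,3,0]

Answer: 1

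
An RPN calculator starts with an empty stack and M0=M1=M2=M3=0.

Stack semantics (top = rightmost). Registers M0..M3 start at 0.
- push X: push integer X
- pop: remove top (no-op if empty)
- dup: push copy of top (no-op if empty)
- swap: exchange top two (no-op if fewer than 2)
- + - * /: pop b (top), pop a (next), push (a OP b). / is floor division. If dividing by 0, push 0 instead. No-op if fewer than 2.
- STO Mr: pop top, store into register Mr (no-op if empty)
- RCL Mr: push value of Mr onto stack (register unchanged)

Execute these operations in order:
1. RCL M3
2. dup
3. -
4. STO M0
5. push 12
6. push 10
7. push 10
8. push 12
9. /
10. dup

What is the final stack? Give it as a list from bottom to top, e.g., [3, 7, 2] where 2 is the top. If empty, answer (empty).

After op 1 (RCL M3): stack=[0] mem=[0,0,0,0]
After op 2 (dup): stack=[0,0] mem=[0,0,0,0]
After op 3 (-): stack=[0] mem=[0,0,0,0]
After op 4 (STO M0): stack=[empty] mem=[0,0,0,0]
After op 5 (push 12): stack=[12] mem=[0,0,0,0]
After op 6 (push 10): stack=[12,10] mem=[0,0,0,0]
After op 7 (push 10): stack=[12,10,10] mem=[0,0,0,0]
After op 8 (push 12): stack=[12,10,10,12] mem=[0,0,0,0]
After op 9 (/): stack=[12,10,0] mem=[0,0,0,0]
After op 10 (dup): stack=[12,10,0,0] mem=[0,0,0,0]

Answer: [12, 10, 0, 0]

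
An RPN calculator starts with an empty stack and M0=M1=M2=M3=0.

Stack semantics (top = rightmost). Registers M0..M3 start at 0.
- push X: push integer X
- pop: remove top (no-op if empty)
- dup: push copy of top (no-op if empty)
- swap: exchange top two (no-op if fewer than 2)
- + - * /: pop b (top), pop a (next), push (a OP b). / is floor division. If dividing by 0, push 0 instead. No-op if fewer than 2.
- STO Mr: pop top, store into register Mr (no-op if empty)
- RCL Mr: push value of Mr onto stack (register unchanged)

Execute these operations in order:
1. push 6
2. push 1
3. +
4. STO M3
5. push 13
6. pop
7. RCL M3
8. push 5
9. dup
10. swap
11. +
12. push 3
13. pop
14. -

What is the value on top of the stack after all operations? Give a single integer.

After op 1 (push 6): stack=[6] mem=[0,0,0,0]
After op 2 (push 1): stack=[6,1] mem=[0,0,0,0]
After op 3 (+): stack=[7] mem=[0,0,0,0]
After op 4 (STO M3): stack=[empty] mem=[0,0,0,7]
After op 5 (push 13): stack=[13] mem=[0,0,0,7]
After op 6 (pop): stack=[empty] mem=[0,0,0,7]
After op 7 (RCL M3): stack=[7] mem=[0,0,0,7]
After op 8 (push 5): stack=[7,5] mem=[0,0,0,7]
After op 9 (dup): stack=[7,5,5] mem=[0,0,0,7]
After op 10 (swap): stack=[7,5,5] mem=[0,0,0,7]
After op 11 (+): stack=[7,10] mem=[0,0,0,7]
After op 12 (push 3): stack=[7,10,3] mem=[0,0,0,7]
After op 13 (pop): stack=[7,10] mem=[0,0,0,7]
After op 14 (-): stack=[-3] mem=[0,0,0,7]

Answer: -3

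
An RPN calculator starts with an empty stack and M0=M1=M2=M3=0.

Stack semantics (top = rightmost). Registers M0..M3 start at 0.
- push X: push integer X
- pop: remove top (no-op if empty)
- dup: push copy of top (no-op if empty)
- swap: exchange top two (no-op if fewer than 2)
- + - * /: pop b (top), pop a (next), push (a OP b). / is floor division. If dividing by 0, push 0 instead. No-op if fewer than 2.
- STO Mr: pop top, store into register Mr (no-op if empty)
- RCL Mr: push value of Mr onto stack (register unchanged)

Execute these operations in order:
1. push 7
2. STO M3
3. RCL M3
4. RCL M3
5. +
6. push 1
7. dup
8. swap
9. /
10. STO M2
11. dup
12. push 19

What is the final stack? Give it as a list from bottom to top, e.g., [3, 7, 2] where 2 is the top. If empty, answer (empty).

After op 1 (push 7): stack=[7] mem=[0,0,0,0]
After op 2 (STO M3): stack=[empty] mem=[0,0,0,7]
After op 3 (RCL M3): stack=[7] mem=[0,0,0,7]
After op 4 (RCL M3): stack=[7,7] mem=[0,0,0,7]
After op 5 (+): stack=[14] mem=[0,0,0,7]
After op 6 (push 1): stack=[14,1] mem=[0,0,0,7]
After op 7 (dup): stack=[14,1,1] mem=[0,0,0,7]
After op 8 (swap): stack=[14,1,1] mem=[0,0,0,7]
After op 9 (/): stack=[14,1] mem=[0,0,0,7]
After op 10 (STO M2): stack=[14] mem=[0,0,1,7]
After op 11 (dup): stack=[14,14] mem=[0,0,1,7]
After op 12 (push 19): stack=[14,14,19] mem=[0,0,1,7]

Answer: [14, 14, 19]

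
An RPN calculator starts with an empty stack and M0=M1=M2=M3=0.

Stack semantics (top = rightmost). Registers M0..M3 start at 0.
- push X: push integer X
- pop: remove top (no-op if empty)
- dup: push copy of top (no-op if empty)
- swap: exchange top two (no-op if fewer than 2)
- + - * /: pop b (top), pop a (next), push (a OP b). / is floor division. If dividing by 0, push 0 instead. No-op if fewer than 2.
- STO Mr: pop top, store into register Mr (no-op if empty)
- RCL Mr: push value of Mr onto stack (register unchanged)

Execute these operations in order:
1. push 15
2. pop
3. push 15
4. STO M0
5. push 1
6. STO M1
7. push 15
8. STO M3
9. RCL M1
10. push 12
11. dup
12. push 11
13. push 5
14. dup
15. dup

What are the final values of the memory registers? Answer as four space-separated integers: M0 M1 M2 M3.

Answer: 15 1 0 15

Derivation:
After op 1 (push 15): stack=[15] mem=[0,0,0,0]
After op 2 (pop): stack=[empty] mem=[0,0,0,0]
After op 3 (push 15): stack=[15] mem=[0,0,0,0]
After op 4 (STO M0): stack=[empty] mem=[15,0,0,0]
After op 5 (push 1): stack=[1] mem=[15,0,0,0]
After op 6 (STO M1): stack=[empty] mem=[15,1,0,0]
After op 7 (push 15): stack=[15] mem=[15,1,0,0]
After op 8 (STO M3): stack=[empty] mem=[15,1,0,15]
After op 9 (RCL M1): stack=[1] mem=[15,1,0,15]
After op 10 (push 12): stack=[1,12] mem=[15,1,0,15]
After op 11 (dup): stack=[1,12,12] mem=[15,1,0,15]
After op 12 (push 11): stack=[1,12,12,11] mem=[15,1,0,15]
After op 13 (push 5): stack=[1,12,12,11,5] mem=[15,1,0,15]
After op 14 (dup): stack=[1,12,12,11,5,5] mem=[15,1,0,15]
After op 15 (dup): stack=[1,12,12,11,5,5,5] mem=[15,1,0,15]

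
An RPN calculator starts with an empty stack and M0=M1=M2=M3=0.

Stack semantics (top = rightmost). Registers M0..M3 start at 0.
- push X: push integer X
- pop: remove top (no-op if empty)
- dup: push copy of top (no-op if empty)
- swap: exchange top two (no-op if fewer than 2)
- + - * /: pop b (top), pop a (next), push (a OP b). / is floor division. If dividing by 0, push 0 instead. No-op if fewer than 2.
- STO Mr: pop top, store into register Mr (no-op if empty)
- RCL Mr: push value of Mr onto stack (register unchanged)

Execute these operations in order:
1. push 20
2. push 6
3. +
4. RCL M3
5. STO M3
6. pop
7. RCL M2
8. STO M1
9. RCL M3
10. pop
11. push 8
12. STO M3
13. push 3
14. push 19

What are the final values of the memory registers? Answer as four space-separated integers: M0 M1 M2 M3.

Answer: 0 0 0 8

Derivation:
After op 1 (push 20): stack=[20] mem=[0,0,0,0]
After op 2 (push 6): stack=[20,6] mem=[0,0,0,0]
After op 3 (+): stack=[26] mem=[0,0,0,0]
After op 4 (RCL M3): stack=[26,0] mem=[0,0,0,0]
After op 5 (STO M3): stack=[26] mem=[0,0,0,0]
After op 6 (pop): stack=[empty] mem=[0,0,0,0]
After op 7 (RCL M2): stack=[0] mem=[0,0,0,0]
After op 8 (STO M1): stack=[empty] mem=[0,0,0,0]
After op 9 (RCL M3): stack=[0] mem=[0,0,0,0]
After op 10 (pop): stack=[empty] mem=[0,0,0,0]
After op 11 (push 8): stack=[8] mem=[0,0,0,0]
After op 12 (STO M3): stack=[empty] mem=[0,0,0,8]
After op 13 (push 3): stack=[3] mem=[0,0,0,8]
After op 14 (push 19): stack=[3,19] mem=[0,0,0,8]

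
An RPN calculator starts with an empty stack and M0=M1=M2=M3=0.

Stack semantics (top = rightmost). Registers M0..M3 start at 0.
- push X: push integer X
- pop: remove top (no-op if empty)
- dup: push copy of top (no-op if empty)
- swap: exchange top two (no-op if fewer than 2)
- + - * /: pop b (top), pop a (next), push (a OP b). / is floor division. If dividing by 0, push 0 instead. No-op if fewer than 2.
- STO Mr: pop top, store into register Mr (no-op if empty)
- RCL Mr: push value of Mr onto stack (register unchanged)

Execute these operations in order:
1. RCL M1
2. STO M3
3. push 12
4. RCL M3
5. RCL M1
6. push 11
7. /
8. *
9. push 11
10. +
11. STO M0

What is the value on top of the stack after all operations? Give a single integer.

Answer: 12

Derivation:
After op 1 (RCL M1): stack=[0] mem=[0,0,0,0]
After op 2 (STO M3): stack=[empty] mem=[0,0,0,0]
After op 3 (push 12): stack=[12] mem=[0,0,0,0]
After op 4 (RCL M3): stack=[12,0] mem=[0,0,0,0]
After op 5 (RCL M1): stack=[12,0,0] mem=[0,0,0,0]
After op 6 (push 11): stack=[12,0,0,11] mem=[0,0,0,0]
After op 7 (/): stack=[12,0,0] mem=[0,0,0,0]
After op 8 (*): stack=[12,0] mem=[0,0,0,0]
After op 9 (push 11): stack=[12,0,11] mem=[0,0,0,0]
After op 10 (+): stack=[12,11] mem=[0,0,0,0]
After op 11 (STO M0): stack=[12] mem=[11,0,0,0]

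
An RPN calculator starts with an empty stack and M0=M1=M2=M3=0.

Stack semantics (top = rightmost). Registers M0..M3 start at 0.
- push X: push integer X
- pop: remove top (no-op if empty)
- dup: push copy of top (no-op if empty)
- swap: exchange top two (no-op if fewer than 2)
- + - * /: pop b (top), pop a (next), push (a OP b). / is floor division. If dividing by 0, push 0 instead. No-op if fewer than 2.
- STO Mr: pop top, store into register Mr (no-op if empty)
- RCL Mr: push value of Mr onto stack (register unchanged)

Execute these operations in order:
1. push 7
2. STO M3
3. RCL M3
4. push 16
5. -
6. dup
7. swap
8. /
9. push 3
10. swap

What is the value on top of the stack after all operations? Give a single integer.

After op 1 (push 7): stack=[7] mem=[0,0,0,0]
After op 2 (STO M3): stack=[empty] mem=[0,0,0,7]
After op 3 (RCL M3): stack=[7] mem=[0,0,0,7]
After op 4 (push 16): stack=[7,16] mem=[0,0,0,7]
After op 5 (-): stack=[-9] mem=[0,0,0,7]
After op 6 (dup): stack=[-9,-9] mem=[0,0,0,7]
After op 7 (swap): stack=[-9,-9] mem=[0,0,0,7]
After op 8 (/): stack=[1] mem=[0,0,0,7]
After op 9 (push 3): stack=[1,3] mem=[0,0,0,7]
After op 10 (swap): stack=[3,1] mem=[0,0,0,7]

Answer: 1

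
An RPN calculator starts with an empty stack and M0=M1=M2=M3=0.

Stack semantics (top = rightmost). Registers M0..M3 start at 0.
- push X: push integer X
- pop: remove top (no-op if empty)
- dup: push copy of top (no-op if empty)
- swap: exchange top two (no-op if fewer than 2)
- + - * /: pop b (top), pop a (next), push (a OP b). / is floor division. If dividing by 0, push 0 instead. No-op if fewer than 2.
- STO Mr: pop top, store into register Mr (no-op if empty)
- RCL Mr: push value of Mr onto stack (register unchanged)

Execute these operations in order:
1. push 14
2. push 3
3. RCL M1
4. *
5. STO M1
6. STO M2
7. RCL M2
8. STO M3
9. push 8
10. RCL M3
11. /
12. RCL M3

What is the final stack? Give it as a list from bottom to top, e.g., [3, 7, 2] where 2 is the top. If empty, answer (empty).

After op 1 (push 14): stack=[14] mem=[0,0,0,0]
After op 2 (push 3): stack=[14,3] mem=[0,0,0,0]
After op 3 (RCL M1): stack=[14,3,0] mem=[0,0,0,0]
After op 4 (*): stack=[14,0] mem=[0,0,0,0]
After op 5 (STO M1): stack=[14] mem=[0,0,0,0]
After op 6 (STO M2): stack=[empty] mem=[0,0,14,0]
After op 7 (RCL M2): stack=[14] mem=[0,0,14,0]
After op 8 (STO M3): stack=[empty] mem=[0,0,14,14]
After op 9 (push 8): stack=[8] mem=[0,0,14,14]
After op 10 (RCL M3): stack=[8,14] mem=[0,0,14,14]
After op 11 (/): stack=[0] mem=[0,0,14,14]
After op 12 (RCL M3): stack=[0,14] mem=[0,0,14,14]

Answer: [0, 14]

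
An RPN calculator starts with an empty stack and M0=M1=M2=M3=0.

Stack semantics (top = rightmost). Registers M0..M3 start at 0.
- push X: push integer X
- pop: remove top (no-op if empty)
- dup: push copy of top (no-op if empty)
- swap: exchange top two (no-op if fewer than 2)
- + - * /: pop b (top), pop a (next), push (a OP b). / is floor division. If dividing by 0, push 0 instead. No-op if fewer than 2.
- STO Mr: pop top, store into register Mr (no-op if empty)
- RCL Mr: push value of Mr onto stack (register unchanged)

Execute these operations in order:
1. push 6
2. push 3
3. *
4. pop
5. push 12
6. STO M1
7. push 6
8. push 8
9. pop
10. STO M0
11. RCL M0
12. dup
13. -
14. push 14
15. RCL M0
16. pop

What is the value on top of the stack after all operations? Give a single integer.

Answer: 14

Derivation:
After op 1 (push 6): stack=[6] mem=[0,0,0,0]
After op 2 (push 3): stack=[6,3] mem=[0,0,0,0]
After op 3 (*): stack=[18] mem=[0,0,0,0]
After op 4 (pop): stack=[empty] mem=[0,0,0,0]
After op 5 (push 12): stack=[12] mem=[0,0,0,0]
After op 6 (STO M1): stack=[empty] mem=[0,12,0,0]
After op 7 (push 6): stack=[6] mem=[0,12,0,0]
After op 8 (push 8): stack=[6,8] mem=[0,12,0,0]
After op 9 (pop): stack=[6] mem=[0,12,0,0]
After op 10 (STO M0): stack=[empty] mem=[6,12,0,0]
After op 11 (RCL M0): stack=[6] mem=[6,12,0,0]
After op 12 (dup): stack=[6,6] mem=[6,12,0,0]
After op 13 (-): stack=[0] mem=[6,12,0,0]
After op 14 (push 14): stack=[0,14] mem=[6,12,0,0]
After op 15 (RCL M0): stack=[0,14,6] mem=[6,12,0,0]
After op 16 (pop): stack=[0,14] mem=[6,12,0,0]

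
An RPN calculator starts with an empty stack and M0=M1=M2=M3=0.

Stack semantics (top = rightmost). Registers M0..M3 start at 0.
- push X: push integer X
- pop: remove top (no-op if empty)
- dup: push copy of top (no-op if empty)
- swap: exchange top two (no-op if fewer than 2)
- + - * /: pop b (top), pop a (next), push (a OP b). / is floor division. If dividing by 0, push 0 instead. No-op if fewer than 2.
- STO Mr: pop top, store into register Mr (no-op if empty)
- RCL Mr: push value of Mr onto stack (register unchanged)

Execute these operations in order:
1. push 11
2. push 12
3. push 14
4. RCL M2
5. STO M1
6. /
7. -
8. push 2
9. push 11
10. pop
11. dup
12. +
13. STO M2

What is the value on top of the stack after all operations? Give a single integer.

After op 1 (push 11): stack=[11] mem=[0,0,0,0]
After op 2 (push 12): stack=[11,12] mem=[0,0,0,0]
After op 3 (push 14): stack=[11,12,14] mem=[0,0,0,0]
After op 4 (RCL M2): stack=[11,12,14,0] mem=[0,0,0,0]
After op 5 (STO M1): stack=[11,12,14] mem=[0,0,0,0]
After op 6 (/): stack=[11,0] mem=[0,0,0,0]
After op 7 (-): stack=[11] mem=[0,0,0,0]
After op 8 (push 2): stack=[11,2] mem=[0,0,0,0]
After op 9 (push 11): stack=[11,2,11] mem=[0,0,0,0]
After op 10 (pop): stack=[11,2] mem=[0,0,0,0]
After op 11 (dup): stack=[11,2,2] mem=[0,0,0,0]
After op 12 (+): stack=[11,4] mem=[0,0,0,0]
After op 13 (STO M2): stack=[11] mem=[0,0,4,0]

Answer: 11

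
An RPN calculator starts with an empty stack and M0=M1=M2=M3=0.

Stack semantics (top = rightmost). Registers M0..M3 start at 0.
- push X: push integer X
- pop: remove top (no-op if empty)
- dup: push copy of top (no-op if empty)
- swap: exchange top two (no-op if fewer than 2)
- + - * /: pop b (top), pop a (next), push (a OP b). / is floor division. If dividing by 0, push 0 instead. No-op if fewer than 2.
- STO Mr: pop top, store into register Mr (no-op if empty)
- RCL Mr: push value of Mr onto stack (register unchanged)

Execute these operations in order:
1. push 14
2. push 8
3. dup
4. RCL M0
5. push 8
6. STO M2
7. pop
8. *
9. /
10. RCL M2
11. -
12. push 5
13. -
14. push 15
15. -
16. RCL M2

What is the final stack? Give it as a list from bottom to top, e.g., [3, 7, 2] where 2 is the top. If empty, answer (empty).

After op 1 (push 14): stack=[14] mem=[0,0,0,0]
After op 2 (push 8): stack=[14,8] mem=[0,0,0,0]
After op 3 (dup): stack=[14,8,8] mem=[0,0,0,0]
After op 4 (RCL M0): stack=[14,8,8,0] mem=[0,0,0,0]
After op 5 (push 8): stack=[14,8,8,0,8] mem=[0,0,0,0]
After op 6 (STO M2): stack=[14,8,8,0] mem=[0,0,8,0]
After op 7 (pop): stack=[14,8,8] mem=[0,0,8,0]
After op 8 (*): stack=[14,64] mem=[0,0,8,0]
After op 9 (/): stack=[0] mem=[0,0,8,0]
After op 10 (RCL M2): stack=[0,8] mem=[0,0,8,0]
After op 11 (-): stack=[-8] mem=[0,0,8,0]
After op 12 (push 5): stack=[-8,5] mem=[0,0,8,0]
After op 13 (-): stack=[-13] mem=[0,0,8,0]
After op 14 (push 15): stack=[-13,15] mem=[0,0,8,0]
After op 15 (-): stack=[-28] mem=[0,0,8,0]
After op 16 (RCL M2): stack=[-28,8] mem=[0,0,8,0]

Answer: [-28, 8]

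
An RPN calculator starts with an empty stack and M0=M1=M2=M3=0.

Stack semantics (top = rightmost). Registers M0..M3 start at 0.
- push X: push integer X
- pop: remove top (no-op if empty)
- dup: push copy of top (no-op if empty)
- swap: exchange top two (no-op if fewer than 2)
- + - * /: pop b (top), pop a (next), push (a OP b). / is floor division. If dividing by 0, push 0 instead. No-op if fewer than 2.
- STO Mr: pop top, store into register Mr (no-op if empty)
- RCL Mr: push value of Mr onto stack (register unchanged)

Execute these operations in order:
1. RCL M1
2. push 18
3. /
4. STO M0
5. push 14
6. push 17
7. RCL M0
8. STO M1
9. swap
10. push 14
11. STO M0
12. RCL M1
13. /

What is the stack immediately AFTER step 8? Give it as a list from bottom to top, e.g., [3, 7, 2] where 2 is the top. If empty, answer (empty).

After op 1 (RCL M1): stack=[0] mem=[0,0,0,0]
After op 2 (push 18): stack=[0,18] mem=[0,0,0,0]
After op 3 (/): stack=[0] mem=[0,0,0,0]
After op 4 (STO M0): stack=[empty] mem=[0,0,0,0]
After op 5 (push 14): stack=[14] mem=[0,0,0,0]
After op 6 (push 17): stack=[14,17] mem=[0,0,0,0]
After op 7 (RCL M0): stack=[14,17,0] mem=[0,0,0,0]
After op 8 (STO M1): stack=[14,17] mem=[0,0,0,0]

[14, 17]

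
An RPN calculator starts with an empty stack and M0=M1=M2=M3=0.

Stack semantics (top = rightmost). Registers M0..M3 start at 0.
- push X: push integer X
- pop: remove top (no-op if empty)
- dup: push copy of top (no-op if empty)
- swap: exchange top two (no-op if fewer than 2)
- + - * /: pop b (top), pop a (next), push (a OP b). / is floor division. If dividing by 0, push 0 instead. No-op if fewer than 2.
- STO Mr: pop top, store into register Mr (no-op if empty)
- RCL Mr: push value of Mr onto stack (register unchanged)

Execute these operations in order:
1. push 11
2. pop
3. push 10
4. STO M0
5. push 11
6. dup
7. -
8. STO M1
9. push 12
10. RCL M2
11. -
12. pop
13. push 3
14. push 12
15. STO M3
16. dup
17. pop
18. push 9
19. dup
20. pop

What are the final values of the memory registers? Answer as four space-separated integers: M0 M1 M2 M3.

After op 1 (push 11): stack=[11] mem=[0,0,0,0]
After op 2 (pop): stack=[empty] mem=[0,0,0,0]
After op 3 (push 10): stack=[10] mem=[0,0,0,0]
After op 4 (STO M0): stack=[empty] mem=[10,0,0,0]
After op 5 (push 11): stack=[11] mem=[10,0,0,0]
After op 6 (dup): stack=[11,11] mem=[10,0,0,0]
After op 7 (-): stack=[0] mem=[10,0,0,0]
After op 8 (STO M1): stack=[empty] mem=[10,0,0,0]
After op 9 (push 12): stack=[12] mem=[10,0,0,0]
After op 10 (RCL M2): stack=[12,0] mem=[10,0,0,0]
After op 11 (-): stack=[12] mem=[10,0,0,0]
After op 12 (pop): stack=[empty] mem=[10,0,0,0]
After op 13 (push 3): stack=[3] mem=[10,0,0,0]
After op 14 (push 12): stack=[3,12] mem=[10,0,0,0]
After op 15 (STO M3): stack=[3] mem=[10,0,0,12]
After op 16 (dup): stack=[3,3] mem=[10,0,0,12]
After op 17 (pop): stack=[3] mem=[10,0,0,12]
After op 18 (push 9): stack=[3,9] mem=[10,0,0,12]
After op 19 (dup): stack=[3,9,9] mem=[10,0,0,12]
After op 20 (pop): stack=[3,9] mem=[10,0,0,12]

Answer: 10 0 0 12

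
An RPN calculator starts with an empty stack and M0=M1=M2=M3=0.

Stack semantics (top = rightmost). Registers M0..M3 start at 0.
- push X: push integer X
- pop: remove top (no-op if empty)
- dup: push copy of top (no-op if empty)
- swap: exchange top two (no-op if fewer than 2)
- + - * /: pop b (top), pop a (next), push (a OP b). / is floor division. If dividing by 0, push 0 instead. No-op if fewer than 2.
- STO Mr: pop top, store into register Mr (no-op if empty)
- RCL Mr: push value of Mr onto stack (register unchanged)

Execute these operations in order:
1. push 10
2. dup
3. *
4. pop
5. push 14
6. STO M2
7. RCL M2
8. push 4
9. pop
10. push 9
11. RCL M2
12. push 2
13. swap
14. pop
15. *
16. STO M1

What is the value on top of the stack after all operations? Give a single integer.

Answer: 14

Derivation:
After op 1 (push 10): stack=[10] mem=[0,0,0,0]
After op 2 (dup): stack=[10,10] mem=[0,0,0,0]
After op 3 (*): stack=[100] mem=[0,0,0,0]
After op 4 (pop): stack=[empty] mem=[0,0,0,0]
After op 5 (push 14): stack=[14] mem=[0,0,0,0]
After op 6 (STO M2): stack=[empty] mem=[0,0,14,0]
After op 7 (RCL M2): stack=[14] mem=[0,0,14,0]
After op 8 (push 4): stack=[14,4] mem=[0,0,14,0]
After op 9 (pop): stack=[14] mem=[0,0,14,0]
After op 10 (push 9): stack=[14,9] mem=[0,0,14,0]
After op 11 (RCL M2): stack=[14,9,14] mem=[0,0,14,0]
After op 12 (push 2): stack=[14,9,14,2] mem=[0,0,14,0]
After op 13 (swap): stack=[14,9,2,14] mem=[0,0,14,0]
After op 14 (pop): stack=[14,9,2] mem=[0,0,14,0]
After op 15 (*): stack=[14,18] mem=[0,0,14,0]
After op 16 (STO M1): stack=[14] mem=[0,18,14,0]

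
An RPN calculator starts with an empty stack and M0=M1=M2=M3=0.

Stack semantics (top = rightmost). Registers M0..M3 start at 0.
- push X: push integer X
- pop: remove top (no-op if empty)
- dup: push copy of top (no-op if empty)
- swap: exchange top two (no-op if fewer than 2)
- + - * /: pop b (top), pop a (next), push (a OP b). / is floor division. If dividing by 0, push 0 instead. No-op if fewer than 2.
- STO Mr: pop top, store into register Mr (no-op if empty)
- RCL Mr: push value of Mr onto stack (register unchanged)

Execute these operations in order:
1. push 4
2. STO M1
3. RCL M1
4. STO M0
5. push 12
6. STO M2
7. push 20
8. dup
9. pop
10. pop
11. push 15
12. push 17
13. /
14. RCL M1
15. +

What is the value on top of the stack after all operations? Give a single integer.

After op 1 (push 4): stack=[4] mem=[0,0,0,0]
After op 2 (STO M1): stack=[empty] mem=[0,4,0,0]
After op 3 (RCL M1): stack=[4] mem=[0,4,0,0]
After op 4 (STO M0): stack=[empty] mem=[4,4,0,0]
After op 5 (push 12): stack=[12] mem=[4,4,0,0]
After op 6 (STO M2): stack=[empty] mem=[4,4,12,0]
After op 7 (push 20): stack=[20] mem=[4,4,12,0]
After op 8 (dup): stack=[20,20] mem=[4,4,12,0]
After op 9 (pop): stack=[20] mem=[4,4,12,0]
After op 10 (pop): stack=[empty] mem=[4,4,12,0]
After op 11 (push 15): stack=[15] mem=[4,4,12,0]
After op 12 (push 17): stack=[15,17] mem=[4,4,12,0]
After op 13 (/): stack=[0] mem=[4,4,12,0]
After op 14 (RCL M1): stack=[0,4] mem=[4,4,12,0]
After op 15 (+): stack=[4] mem=[4,4,12,0]

Answer: 4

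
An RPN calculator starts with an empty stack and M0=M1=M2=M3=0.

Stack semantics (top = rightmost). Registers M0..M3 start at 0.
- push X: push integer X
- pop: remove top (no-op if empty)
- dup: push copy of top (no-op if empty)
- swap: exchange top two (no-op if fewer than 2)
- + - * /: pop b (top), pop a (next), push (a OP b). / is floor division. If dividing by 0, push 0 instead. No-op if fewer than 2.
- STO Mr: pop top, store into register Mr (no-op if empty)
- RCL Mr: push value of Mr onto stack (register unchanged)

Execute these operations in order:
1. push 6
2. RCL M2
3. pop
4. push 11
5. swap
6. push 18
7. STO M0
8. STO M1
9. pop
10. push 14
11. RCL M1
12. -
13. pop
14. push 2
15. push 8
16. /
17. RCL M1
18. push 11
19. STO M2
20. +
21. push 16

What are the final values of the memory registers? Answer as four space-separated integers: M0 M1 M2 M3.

Answer: 18 6 11 0

Derivation:
After op 1 (push 6): stack=[6] mem=[0,0,0,0]
After op 2 (RCL M2): stack=[6,0] mem=[0,0,0,0]
After op 3 (pop): stack=[6] mem=[0,0,0,0]
After op 4 (push 11): stack=[6,11] mem=[0,0,0,0]
After op 5 (swap): stack=[11,6] mem=[0,0,0,0]
After op 6 (push 18): stack=[11,6,18] mem=[0,0,0,0]
After op 7 (STO M0): stack=[11,6] mem=[18,0,0,0]
After op 8 (STO M1): stack=[11] mem=[18,6,0,0]
After op 9 (pop): stack=[empty] mem=[18,6,0,0]
After op 10 (push 14): stack=[14] mem=[18,6,0,0]
After op 11 (RCL M1): stack=[14,6] mem=[18,6,0,0]
After op 12 (-): stack=[8] mem=[18,6,0,0]
After op 13 (pop): stack=[empty] mem=[18,6,0,0]
After op 14 (push 2): stack=[2] mem=[18,6,0,0]
After op 15 (push 8): stack=[2,8] mem=[18,6,0,0]
After op 16 (/): stack=[0] mem=[18,6,0,0]
After op 17 (RCL M1): stack=[0,6] mem=[18,6,0,0]
After op 18 (push 11): stack=[0,6,11] mem=[18,6,0,0]
After op 19 (STO M2): stack=[0,6] mem=[18,6,11,0]
After op 20 (+): stack=[6] mem=[18,6,11,0]
After op 21 (push 16): stack=[6,16] mem=[18,6,11,0]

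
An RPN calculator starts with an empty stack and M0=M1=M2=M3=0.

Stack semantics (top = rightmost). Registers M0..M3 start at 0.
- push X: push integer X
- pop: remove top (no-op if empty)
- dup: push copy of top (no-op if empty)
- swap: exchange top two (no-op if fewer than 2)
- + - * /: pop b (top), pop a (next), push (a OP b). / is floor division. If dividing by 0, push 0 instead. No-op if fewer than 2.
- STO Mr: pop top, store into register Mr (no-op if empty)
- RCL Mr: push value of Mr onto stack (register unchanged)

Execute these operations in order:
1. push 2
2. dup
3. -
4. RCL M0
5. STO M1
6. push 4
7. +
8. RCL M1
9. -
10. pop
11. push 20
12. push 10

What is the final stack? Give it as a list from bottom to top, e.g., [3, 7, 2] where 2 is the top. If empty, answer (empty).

After op 1 (push 2): stack=[2] mem=[0,0,0,0]
After op 2 (dup): stack=[2,2] mem=[0,0,0,0]
After op 3 (-): stack=[0] mem=[0,0,0,0]
After op 4 (RCL M0): stack=[0,0] mem=[0,0,0,0]
After op 5 (STO M1): stack=[0] mem=[0,0,0,0]
After op 6 (push 4): stack=[0,4] mem=[0,0,0,0]
After op 7 (+): stack=[4] mem=[0,0,0,0]
After op 8 (RCL M1): stack=[4,0] mem=[0,0,0,0]
After op 9 (-): stack=[4] mem=[0,0,0,0]
After op 10 (pop): stack=[empty] mem=[0,0,0,0]
After op 11 (push 20): stack=[20] mem=[0,0,0,0]
After op 12 (push 10): stack=[20,10] mem=[0,0,0,0]

Answer: [20, 10]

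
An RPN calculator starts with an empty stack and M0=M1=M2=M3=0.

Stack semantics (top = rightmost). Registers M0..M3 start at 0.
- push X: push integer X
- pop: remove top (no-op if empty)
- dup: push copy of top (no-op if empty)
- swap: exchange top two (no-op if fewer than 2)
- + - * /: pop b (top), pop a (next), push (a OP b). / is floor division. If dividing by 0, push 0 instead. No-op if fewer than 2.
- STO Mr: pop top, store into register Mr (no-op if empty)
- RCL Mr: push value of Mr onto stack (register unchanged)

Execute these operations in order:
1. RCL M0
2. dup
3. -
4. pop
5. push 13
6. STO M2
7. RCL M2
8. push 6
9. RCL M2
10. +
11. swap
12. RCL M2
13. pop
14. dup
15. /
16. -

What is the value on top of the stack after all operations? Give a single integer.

Answer: 18

Derivation:
After op 1 (RCL M0): stack=[0] mem=[0,0,0,0]
After op 2 (dup): stack=[0,0] mem=[0,0,0,0]
After op 3 (-): stack=[0] mem=[0,0,0,0]
After op 4 (pop): stack=[empty] mem=[0,0,0,0]
After op 5 (push 13): stack=[13] mem=[0,0,0,0]
After op 6 (STO M2): stack=[empty] mem=[0,0,13,0]
After op 7 (RCL M2): stack=[13] mem=[0,0,13,0]
After op 8 (push 6): stack=[13,6] mem=[0,0,13,0]
After op 9 (RCL M2): stack=[13,6,13] mem=[0,0,13,0]
After op 10 (+): stack=[13,19] mem=[0,0,13,0]
After op 11 (swap): stack=[19,13] mem=[0,0,13,0]
After op 12 (RCL M2): stack=[19,13,13] mem=[0,0,13,0]
After op 13 (pop): stack=[19,13] mem=[0,0,13,0]
After op 14 (dup): stack=[19,13,13] mem=[0,0,13,0]
After op 15 (/): stack=[19,1] mem=[0,0,13,0]
After op 16 (-): stack=[18] mem=[0,0,13,0]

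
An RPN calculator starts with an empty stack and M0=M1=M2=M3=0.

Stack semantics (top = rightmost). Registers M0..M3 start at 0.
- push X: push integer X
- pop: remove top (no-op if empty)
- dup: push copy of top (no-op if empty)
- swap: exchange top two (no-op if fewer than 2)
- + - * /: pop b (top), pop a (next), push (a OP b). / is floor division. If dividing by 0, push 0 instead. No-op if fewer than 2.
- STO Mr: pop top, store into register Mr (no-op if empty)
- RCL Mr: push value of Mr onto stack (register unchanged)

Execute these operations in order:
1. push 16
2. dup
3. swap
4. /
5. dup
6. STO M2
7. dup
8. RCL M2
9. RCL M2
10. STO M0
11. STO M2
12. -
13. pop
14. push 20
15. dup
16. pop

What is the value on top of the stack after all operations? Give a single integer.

Answer: 20

Derivation:
After op 1 (push 16): stack=[16] mem=[0,0,0,0]
After op 2 (dup): stack=[16,16] mem=[0,0,0,0]
After op 3 (swap): stack=[16,16] mem=[0,0,0,0]
After op 4 (/): stack=[1] mem=[0,0,0,0]
After op 5 (dup): stack=[1,1] mem=[0,0,0,0]
After op 6 (STO M2): stack=[1] mem=[0,0,1,0]
After op 7 (dup): stack=[1,1] mem=[0,0,1,0]
After op 8 (RCL M2): stack=[1,1,1] mem=[0,0,1,0]
After op 9 (RCL M2): stack=[1,1,1,1] mem=[0,0,1,0]
After op 10 (STO M0): stack=[1,1,1] mem=[1,0,1,0]
After op 11 (STO M2): stack=[1,1] mem=[1,0,1,0]
After op 12 (-): stack=[0] mem=[1,0,1,0]
After op 13 (pop): stack=[empty] mem=[1,0,1,0]
After op 14 (push 20): stack=[20] mem=[1,0,1,0]
After op 15 (dup): stack=[20,20] mem=[1,0,1,0]
After op 16 (pop): stack=[20] mem=[1,0,1,0]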